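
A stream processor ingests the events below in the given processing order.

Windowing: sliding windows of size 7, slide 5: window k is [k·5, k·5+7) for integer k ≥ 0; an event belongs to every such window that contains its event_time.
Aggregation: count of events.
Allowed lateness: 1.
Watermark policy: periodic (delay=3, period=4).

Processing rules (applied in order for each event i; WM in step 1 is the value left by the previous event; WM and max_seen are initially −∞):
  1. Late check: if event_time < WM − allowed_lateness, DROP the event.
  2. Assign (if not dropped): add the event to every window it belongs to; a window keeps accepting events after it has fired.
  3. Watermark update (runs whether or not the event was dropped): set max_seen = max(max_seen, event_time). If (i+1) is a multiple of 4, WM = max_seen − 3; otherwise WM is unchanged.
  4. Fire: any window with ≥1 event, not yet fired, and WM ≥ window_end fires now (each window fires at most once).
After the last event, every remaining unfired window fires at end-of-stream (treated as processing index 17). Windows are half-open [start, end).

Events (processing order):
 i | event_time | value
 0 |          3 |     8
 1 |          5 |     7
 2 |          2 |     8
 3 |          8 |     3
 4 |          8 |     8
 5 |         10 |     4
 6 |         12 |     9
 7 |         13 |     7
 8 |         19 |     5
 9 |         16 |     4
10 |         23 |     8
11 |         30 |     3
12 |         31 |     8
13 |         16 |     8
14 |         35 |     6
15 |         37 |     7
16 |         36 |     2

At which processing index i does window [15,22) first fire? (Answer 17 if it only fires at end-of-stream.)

i=0 t=3 v=8: → [0,7); WM=−∞
i=1 t=5 v=7: → [5,12),[0,7); WM=−∞
i=2 t=2 v=8: → [0,7); WM=−∞
i=3 t=8 v=3: → [5,12); WM=5
i=4 t=8 v=8: → [5,12); WM=5
i=5 t=10 v=4: → [10,17),[5,12); WM=5
i=6 t=12 v=9: → [10,17); WM=5
i=7 t=13 v=7: → [10,17); WM=10; [0,7) fires=3
i=8 t=19 v=5: → [15,22); WM=10
i=9 t=16 v=4: → [15,22),[10,17); WM=10
i=10 t=23 v=8: → [20,27); WM=10
i=11 t=30 v=3: → [30,37),[25,32); WM=27; [5,12) fires=4 [10,17) fires=4 [15,22) fires=2 [20,27) fires=1
i=12 t=31 v=8: → [30,37),[25,32); WM=27
i=13 t=16 v=8: DROP (t<27-1); WM=27
i=14 t=35 v=6: → [35,42),[30,37); WM=27
i=15 t=37 v=7: → [35,42); WM=34; [25,32) fires=2
i=16 t=36 v=2: → [35,42),[30,37); WM=34

11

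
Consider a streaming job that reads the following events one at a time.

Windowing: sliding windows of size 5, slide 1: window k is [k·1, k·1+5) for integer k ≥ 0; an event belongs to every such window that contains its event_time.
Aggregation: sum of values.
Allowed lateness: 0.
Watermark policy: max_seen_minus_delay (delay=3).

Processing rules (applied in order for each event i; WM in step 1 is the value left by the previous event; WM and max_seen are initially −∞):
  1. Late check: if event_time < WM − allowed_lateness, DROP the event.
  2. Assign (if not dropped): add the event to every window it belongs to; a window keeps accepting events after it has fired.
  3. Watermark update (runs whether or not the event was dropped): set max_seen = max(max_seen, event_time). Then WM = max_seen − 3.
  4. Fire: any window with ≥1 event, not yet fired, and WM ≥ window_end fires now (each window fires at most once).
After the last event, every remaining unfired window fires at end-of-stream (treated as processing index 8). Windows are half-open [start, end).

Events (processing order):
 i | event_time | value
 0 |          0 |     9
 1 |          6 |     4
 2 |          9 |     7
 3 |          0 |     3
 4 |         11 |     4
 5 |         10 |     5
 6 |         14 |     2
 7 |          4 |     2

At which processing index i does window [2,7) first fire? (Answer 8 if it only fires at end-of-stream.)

4

i=0 t=0 v=9: → [0,5); WM=-3
i=1 t=6 v=4: → [6,11),[5,10),[4,9),[3,8),[2,7); WM=3
i=2 t=9 v=7: → [9,14),[8,13),[7,12),[6,11),[5,10); WM=6; [0,5) fires=9
i=3 t=0 v=3: DROP (t<6-0); WM=6
i=4 t=11 v=4: → [11,16),[10,15),[9,14),[8,13),[7,12); WM=8; [2,7) fires=4 [3,8) fires=4
i=5 t=10 v=5: → [10,15),[9,14),[8,13),[7,12),[6,11); WM=8
i=6 t=14 v=2: → [14,19),[13,18),[12,17),[11,16),[10,15); WM=11; [4,9) fires=4 [5,10) fires=11 [6,11) fires=16
i=7 t=4 v=2: DROP (t<11-0); WM=11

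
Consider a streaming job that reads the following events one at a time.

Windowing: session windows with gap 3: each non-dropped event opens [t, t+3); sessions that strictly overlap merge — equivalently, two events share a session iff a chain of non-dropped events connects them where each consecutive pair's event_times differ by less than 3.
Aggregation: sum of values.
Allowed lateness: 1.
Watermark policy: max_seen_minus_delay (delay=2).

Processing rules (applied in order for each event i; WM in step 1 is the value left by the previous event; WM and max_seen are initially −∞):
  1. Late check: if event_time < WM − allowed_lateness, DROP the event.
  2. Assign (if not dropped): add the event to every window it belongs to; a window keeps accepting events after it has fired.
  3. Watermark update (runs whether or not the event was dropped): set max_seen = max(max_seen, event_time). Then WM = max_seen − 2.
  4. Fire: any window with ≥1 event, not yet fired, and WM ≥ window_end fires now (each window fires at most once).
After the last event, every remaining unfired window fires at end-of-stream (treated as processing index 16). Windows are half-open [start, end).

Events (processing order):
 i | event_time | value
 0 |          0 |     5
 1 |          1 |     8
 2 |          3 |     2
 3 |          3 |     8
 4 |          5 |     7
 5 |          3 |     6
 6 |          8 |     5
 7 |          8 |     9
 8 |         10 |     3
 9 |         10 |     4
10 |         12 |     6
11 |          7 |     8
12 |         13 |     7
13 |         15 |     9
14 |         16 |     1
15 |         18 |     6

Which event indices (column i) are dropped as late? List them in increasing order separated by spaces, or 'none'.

i=0 t=0 v=5: → [0,3); WM=-2
i=1 t=1 v=8: → [0,4); WM=-1
i=2 t=3 v=2: → [0,6); WM=1
i=3 t=3 v=8: → [0,6); WM=1
i=4 t=5 v=7: → [0,8); WM=3
i=5 t=3 v=6: → [0,8); WM=3
i=6 t=8 v=5: → [8,11); WM=6
i=7 t=8 v=9: → [8,11); WM=6
i=8 t=10 v=3: → [8,13); WM=8
i=9 t=10 v=4: → [8,13); WM=8
i=10 t=12 v=6: → [8,15); WM=10
i=11 t=7 v=8: DROP (t<10-1); WM=10
i=12 t=13 v=7: → [8,16); WM=11
i=13 t=15 v=9: → [8,18); WM=13
i=14 t=16 v=1: → [8,19); WM=14
i=15 t=18 v=6: → [8,21); WM=16

11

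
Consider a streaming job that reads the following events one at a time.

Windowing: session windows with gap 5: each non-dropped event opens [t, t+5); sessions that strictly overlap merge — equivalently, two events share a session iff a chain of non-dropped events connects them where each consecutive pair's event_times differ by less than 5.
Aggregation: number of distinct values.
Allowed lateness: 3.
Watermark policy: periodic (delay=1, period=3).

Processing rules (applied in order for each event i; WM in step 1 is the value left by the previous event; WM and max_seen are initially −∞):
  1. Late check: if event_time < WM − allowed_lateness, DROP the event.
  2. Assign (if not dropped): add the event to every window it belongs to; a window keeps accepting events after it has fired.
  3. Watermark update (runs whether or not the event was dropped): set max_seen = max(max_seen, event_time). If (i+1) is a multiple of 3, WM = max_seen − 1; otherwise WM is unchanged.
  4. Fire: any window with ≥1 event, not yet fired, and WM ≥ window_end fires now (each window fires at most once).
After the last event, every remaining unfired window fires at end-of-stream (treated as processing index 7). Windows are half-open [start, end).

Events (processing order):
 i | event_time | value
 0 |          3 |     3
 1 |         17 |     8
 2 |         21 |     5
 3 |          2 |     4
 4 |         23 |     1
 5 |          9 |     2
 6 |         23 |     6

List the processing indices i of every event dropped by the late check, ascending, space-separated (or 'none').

3 5

i=0 t=3 v=3: → [3,8); WM=−∞
i=1 t=17 v=8: → [17,22); WM=−∞
i=2 t=21 v=5: → [17,26); WM=20
i=3 t=2 v=4: DROP (t<20-3); WM=20
i=4 t=23 v=1: → [17,28); WM=20
i=5 t=9 v=2: DROP (t<20-3); WM=22
i=6 t=23 v=6: → [17,28); WM=22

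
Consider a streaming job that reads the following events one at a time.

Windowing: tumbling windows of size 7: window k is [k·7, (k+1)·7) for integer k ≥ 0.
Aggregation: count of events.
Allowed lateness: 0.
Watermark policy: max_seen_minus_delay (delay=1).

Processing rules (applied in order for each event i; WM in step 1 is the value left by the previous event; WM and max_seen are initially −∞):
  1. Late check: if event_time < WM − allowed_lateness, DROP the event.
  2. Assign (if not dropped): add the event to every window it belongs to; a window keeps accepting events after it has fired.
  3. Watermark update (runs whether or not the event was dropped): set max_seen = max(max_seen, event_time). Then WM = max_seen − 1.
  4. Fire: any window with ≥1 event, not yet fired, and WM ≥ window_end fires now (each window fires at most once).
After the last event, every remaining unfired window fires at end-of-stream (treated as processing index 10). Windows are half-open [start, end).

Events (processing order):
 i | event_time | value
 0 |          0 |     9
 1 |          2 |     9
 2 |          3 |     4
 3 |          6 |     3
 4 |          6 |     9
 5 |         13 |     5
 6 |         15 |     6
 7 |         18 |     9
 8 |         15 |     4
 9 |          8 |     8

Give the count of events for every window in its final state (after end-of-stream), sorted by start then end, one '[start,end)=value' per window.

[0,7)=5 [7,14)=1 [14,21)=2

i=0 t=0 v=9: → [0,7); WM=-1
i=1 t=2 v=9: → [0,7); WM=1
i=2 t=3 v=4: → [0,7); WM=2
i=3 t=6 v=3: → [0,7); WM=5
i=4 t=6 v=9: → [0,7); WM=5
i=5 t=13 v=5: → [7,14); WM=12; [0,7) fires=5
i=6 t=15 v=6: → [14,21); WM=14; [7,14) fires=1
i=7 t=18 v=9: → [14,21); WM=17
i=8 t=15 v=4: DROP (t<17-0); WM=17
i=9 t=8 v=8: DROP (t<17-0); WM=17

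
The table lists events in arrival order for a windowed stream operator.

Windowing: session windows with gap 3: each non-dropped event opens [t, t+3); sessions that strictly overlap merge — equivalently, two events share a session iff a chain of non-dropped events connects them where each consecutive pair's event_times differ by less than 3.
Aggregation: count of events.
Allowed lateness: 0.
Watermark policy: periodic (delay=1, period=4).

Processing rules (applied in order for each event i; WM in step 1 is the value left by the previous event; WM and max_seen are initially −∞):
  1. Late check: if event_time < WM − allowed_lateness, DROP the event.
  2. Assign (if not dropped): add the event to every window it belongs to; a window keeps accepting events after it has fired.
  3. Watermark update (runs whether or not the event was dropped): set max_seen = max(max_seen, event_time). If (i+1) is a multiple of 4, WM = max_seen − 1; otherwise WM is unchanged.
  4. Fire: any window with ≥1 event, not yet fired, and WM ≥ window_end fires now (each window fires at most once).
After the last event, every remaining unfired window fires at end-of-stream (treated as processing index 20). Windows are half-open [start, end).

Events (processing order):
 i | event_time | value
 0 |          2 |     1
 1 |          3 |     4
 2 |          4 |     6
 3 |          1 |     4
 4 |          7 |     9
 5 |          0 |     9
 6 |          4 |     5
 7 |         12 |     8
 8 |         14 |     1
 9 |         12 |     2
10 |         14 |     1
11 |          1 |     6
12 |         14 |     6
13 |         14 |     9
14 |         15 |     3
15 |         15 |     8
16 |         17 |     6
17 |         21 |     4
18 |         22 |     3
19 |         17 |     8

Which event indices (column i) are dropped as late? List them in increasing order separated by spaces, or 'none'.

i=0 t=2 v=1: → [2,5); WM=−∞
i=1 t=3 v=4: → [2,6); WM=−∞
i=2 t=4 v=6: → [2,7); WM=−∞
i=3 t=1 v=4: → [1,7); WM=3
i=4 t=7 v=9: → [7,10); WM=3
i=5 t=0 v=9: DROP (t<3-0); WM=3
i=6 t=4 v=5: → [1,7); WM=3
i=7 t=12 v=8: → [12,15); WM=11
i=8 t=14 v=1: → [12,17); WM=11
i=9 t=12 v=2: → [12,17); WM=11
i=10 t=14 v=1: → [12,17); WM=11
i=11 t=1 v=6: DROP (t<11-0); WM=13
i=12 t=14 v=6: → [12,17); WM=13
i=13 t=14 v=9: → [12,17); WM=13
i=14 t=15 v=3: → [12,18); WM=13
i=15 t=15 v=8: → [12,18); WM=14
i=16 t=17 v=6: → [12,20); WM=14
i=17 t=21 v=4: → [21,24); WM=14
i=18 t=22 v=3: → [21,25); WM=14
i=19 t=17 v=8: → [12,20); WM=21

5 11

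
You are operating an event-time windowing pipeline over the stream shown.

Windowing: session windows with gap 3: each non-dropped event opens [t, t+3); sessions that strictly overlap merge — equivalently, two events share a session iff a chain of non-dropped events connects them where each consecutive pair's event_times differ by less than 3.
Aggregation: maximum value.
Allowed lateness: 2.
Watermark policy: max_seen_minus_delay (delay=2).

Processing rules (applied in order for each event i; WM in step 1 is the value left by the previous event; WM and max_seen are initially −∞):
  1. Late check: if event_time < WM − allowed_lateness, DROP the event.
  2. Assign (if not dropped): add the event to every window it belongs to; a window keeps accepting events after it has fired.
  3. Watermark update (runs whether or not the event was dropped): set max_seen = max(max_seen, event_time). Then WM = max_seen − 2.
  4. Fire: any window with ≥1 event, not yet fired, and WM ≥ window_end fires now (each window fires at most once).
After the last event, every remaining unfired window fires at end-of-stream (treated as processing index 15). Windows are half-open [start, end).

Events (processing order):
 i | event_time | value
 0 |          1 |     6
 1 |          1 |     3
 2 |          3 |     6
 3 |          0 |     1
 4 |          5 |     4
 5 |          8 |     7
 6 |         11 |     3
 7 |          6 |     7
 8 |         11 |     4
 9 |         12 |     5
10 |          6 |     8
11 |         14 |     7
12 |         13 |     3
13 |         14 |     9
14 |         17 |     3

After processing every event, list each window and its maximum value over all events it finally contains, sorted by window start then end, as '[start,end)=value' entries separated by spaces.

[0,8)=6 [8,11)=7 [11,17)=9 [17,20)=3

i=0 t=1 v=6: → [1,4); WM=-1
i=1 t=1 v=3: → [1,4); WM=-1
i=2 t=3 v=6: → [1,6); WM=1
i=3 t=0 v=1: → [0,6); WM=1
i=4 t=5 v=4: → [0,8); WM=3
i=5 t=8 v=7: → [8,11); WM=6
i=6 t=11 v=3: → [11,14); WM=9
i=7 t=6 v=7: DROP (t<9-2); WM=9
i=8 t=11 v=4: → [11,14); WM=9
i=9 t=12 v=5: → [11,15); WM=10
i=10 t=6 v=8: DROP (t<10-2); WM=10
i=11 t=14 v=7: → [11,17); WM=12
i=12 t=13 v=3: → [11,17); WM=12
i=13 t=14 v=9: → [11,17); WM=12
i=14 t=17 v=3: → [17,20); WM=15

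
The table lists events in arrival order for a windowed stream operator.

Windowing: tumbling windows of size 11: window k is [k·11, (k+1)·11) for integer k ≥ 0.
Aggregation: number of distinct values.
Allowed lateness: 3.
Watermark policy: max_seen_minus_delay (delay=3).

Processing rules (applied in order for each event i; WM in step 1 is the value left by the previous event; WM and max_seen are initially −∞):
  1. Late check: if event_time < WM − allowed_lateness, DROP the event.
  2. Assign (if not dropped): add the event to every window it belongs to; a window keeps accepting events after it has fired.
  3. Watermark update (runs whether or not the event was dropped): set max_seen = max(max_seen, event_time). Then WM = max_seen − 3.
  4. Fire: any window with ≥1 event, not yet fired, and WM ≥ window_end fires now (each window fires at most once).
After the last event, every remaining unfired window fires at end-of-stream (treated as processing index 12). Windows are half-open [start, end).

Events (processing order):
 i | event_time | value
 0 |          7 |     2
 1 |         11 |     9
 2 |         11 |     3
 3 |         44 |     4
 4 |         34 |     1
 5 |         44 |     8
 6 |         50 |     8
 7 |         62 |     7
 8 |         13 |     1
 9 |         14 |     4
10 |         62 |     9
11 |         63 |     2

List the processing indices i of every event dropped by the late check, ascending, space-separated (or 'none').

4 8 9

i=0 t=7 v=2: → [0,11); WM=4
i=1 t=11 v=9: → [11,22); WM=8
i=2 t=11 v=3: → [11,22); WM=8
i=3 t=44 v=4: → [44,55); WM=41; [0,11) fires=1 [11,22) fires=2
i=4 t=34 v=1: DROP (t<41-3); WM=41
i=5 t=44 v=8: → [44,55); WM=41
i=6 t=50 v=8: → [44,55); WM=47
i=7 t=62 v=7: → [55,66); WM=59; [44,55) fires=2
i=8 t=13 v=1: DROP (t<59-3); WM=59
i=9 t=14 v=4: DROP (t<59-3); WM=59
i=10 t=62 v=9: → [55,66); WM=59
i=11 t=63 v=2: → [55,66); WM=60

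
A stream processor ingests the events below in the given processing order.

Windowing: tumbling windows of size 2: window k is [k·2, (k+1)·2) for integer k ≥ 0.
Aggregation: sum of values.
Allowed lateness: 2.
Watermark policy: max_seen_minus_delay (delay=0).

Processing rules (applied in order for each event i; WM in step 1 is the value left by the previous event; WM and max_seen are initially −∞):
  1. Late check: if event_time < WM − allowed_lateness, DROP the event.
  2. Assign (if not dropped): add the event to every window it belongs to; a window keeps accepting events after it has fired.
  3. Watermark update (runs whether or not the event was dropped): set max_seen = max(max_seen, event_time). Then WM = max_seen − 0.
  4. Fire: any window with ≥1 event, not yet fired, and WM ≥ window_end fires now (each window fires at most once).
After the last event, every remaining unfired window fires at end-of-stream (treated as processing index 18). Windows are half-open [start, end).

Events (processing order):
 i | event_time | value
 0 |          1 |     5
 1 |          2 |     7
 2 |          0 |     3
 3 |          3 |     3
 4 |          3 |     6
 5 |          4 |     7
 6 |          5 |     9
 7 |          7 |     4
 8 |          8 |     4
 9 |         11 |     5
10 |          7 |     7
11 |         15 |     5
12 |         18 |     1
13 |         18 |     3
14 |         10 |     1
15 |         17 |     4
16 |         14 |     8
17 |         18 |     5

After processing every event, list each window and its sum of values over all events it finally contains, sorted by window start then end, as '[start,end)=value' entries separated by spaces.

i=0 t=1 v=5: → [0,2); WM=1
i=1 t=2 v=7: → [2,4); WM=2; [0,2) fires=5
i=2 t=0 v=3: → [0,2); WM=2
i=3 t=3 v=3: → [2,4); WM=3
i=4 t=3 v=6: → [2,4); WM=3
i=5 t=4 v=7: → [4,6); WM=4; [2,4) fires=16
i=6 t=5 v=9: → [4,6); WM=5
i=7 t=7 v=4: → [6,8); WM=7; [4,6) fires=16
i=8 t=8 v=4: → [8,10); WM=8; [6,8) fires=4
i=9 t=11 v=5: → [10,12); WM=11; [8,10) fires=4
i=10 t=7 v=7: DROP (t<11-2); WM=11
i=11 t=15 v=5: → [14,16); WM=15; [10,12) fires=5
i=12 t=18 v=1: → [18,20); WM=18; [14,16) fires=5
i=13 t=18 v=3: → [18,20); WM=18
i=14 t=10 v=1: DROP (t<18-2); WM=18
i=15 t=17 v=4: → [16,18); WM=18; [16,18) fires=4
i=16 t=14 v=8: DROP (t<18-2); WM=18
i=17 t=18 v=5: → [18,20); WM=18

[0,2)=8 [2,4)=16 [4,6)=16 [6,8)=4 [8,10)=4 [10,12)=5 [14,16)=5 [16,18)=4 [18,20)=9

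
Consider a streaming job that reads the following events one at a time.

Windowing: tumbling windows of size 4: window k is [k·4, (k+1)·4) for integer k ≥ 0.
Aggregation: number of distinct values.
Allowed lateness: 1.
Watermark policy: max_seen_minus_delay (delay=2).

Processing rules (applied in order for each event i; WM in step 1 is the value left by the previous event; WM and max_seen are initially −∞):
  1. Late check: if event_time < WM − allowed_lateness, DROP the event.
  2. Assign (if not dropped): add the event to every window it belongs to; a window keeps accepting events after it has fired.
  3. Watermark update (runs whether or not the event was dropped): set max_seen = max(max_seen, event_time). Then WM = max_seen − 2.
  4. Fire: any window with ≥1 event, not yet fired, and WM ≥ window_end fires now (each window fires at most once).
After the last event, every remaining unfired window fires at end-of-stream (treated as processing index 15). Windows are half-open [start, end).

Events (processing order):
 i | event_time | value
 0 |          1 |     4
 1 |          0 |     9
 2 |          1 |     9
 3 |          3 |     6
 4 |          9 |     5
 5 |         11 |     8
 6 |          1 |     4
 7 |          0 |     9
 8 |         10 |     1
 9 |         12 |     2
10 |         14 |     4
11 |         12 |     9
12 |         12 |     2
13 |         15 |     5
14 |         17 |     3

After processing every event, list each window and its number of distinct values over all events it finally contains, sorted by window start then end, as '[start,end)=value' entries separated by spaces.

i=0 t=1 v=4: → [0,4); WM=-1
i=1 t=0 v=9: → [0,4); WM=-1
i=2 t=1 v=9: → [0,4); WM=-1
i=3 t=3 v=6: → [0,4); WM=1
i=4 t=9 v=5: → [8,12); WM=7; [0,4) fires=3
i=5 t=11 v=8: → [8,12); WM=9
i=6 t=1 v=4: DROP (t<9-1); WM=9
i=7 t=0 v=9: DROP (t<9-1); WM=9
i=8 t=10 v=1: → [8,12); WM=9
i=9 t=12 v=2: → [12,16); WM=10
i=10 t=14 v=4: → [12,16); WM=12; [8,12) fires=3
i=11 t=12 v=9: → [12,16); WM=12
i=12 t=12 v=2: → [12,16); WM=12
i=13 t=15 v=5: → [12,16); WM=13
i=14 t=17 v=3: → [16,20); WM=15

[0,4)=3 [8,12)=3 [12,16)=4 [16,20)=1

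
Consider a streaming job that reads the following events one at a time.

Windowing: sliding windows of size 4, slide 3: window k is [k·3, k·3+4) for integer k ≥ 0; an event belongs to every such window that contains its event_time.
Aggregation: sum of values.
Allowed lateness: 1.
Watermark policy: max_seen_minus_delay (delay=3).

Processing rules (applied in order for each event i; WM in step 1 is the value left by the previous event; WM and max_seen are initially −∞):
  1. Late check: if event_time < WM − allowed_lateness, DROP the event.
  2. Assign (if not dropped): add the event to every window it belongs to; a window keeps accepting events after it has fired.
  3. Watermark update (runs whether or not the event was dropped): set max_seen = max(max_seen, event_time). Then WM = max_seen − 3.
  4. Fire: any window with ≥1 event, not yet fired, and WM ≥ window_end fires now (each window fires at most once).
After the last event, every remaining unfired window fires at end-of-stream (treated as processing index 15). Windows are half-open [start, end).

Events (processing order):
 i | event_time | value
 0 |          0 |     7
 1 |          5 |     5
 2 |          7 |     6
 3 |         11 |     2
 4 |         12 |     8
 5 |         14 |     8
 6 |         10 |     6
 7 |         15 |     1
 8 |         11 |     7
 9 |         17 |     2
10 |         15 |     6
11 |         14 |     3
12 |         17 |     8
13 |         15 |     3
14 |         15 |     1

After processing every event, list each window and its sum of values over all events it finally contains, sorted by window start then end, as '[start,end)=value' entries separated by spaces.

i=0 t=0 v=7: → [0,4); WM=-3
i=1 t=5 v=5: → [3,7); WM=2
i=2 t=7 v=6: → [6,10); WM=4; [0,4) fires=7
i=3 t=11 v=2: → [9,13); WM=8; [3,7) fires=5
i=4 t=12 v=8: → [12,16),[9,13); WM=9
i=5 t=14 v=8: → [12,16); WM=11; [6,10) fires=6
i=6 t=10 v=6: → [9,13); WM=11
i=7 t=15 v=1: → [15,19),[12,16); WM=12
i=8 t=11 v=7: → [9,13); WM=12
i=9 t=17 v=2: → [15,19); WM=14; [9,13) fires=23
i=10 t=15 v=6: → [15,19),[12,16); WM=14
i=11 t=14 v=3: → [12,16); WM=14
i=12 t=17 v=8: → [15,19); WM=14
i=13 t=15 v=3: → [15,19),[12,16); WM=14
i=14 t=15 v=1: → [15,19),[12,16); WM=14

[0,4)=7 [3,7)=5 [6,10)=6 [9,13)=23 [12,16)=30 [15,19)=21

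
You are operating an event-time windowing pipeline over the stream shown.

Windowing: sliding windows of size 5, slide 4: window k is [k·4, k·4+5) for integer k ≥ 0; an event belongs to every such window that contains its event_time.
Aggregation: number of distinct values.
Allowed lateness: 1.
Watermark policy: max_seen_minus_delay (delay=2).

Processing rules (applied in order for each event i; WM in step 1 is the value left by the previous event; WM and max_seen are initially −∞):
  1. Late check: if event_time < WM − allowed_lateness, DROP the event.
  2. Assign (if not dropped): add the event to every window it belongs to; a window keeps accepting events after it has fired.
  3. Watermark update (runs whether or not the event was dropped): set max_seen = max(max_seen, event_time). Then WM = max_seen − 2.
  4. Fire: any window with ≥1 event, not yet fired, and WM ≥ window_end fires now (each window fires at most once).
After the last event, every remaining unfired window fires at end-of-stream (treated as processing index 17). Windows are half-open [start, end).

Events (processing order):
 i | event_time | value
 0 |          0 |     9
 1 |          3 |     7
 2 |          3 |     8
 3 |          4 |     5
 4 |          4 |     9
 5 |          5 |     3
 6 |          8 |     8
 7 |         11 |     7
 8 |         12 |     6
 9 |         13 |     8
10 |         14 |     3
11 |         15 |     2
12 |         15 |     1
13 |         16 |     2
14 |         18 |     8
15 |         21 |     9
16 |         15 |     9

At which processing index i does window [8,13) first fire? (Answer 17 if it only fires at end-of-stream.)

i=0 t=0 v=9: → [0,5); WM=-2
i=1 t=3 v=7: → [0,5); WM=1
i=2 t=3 v=8: → [0,5); WM=1
i=3 t=4 v=5: → [4,9),[0,5); WM=2
i=4 t=4 v=9: → [4,9),[0,5); WM=2
i=5 t=5 v=3: → [4,9); WM=3
i=6 t=8 v=8: → [8,13),[4,9); WM=6; [0,5) fires=4
i=7 t=11 v=7: → [8,13); WM=9; [4,9) fires=4
i=8 t=12 v=6: → [12,17),[8,13); WM=10
i=9 t=13 v=8: → [12,17); WM=11
i=10 t=14 v=3: → [12,17); WM=12
i=11 t=15 v=2: → [12,17); WM=13; [8,13) fires=3
i=12 t=15 v=1: → [12,17); WM=13
i=13 t=16 v=2: → [16,21),[12,17); WM=14
i=14 t=18 v=8: → [16,21); WM=16
i=15 t=21 v=9: → [20,25); WM=19; [12,17) fires=5
i=16 t=15 v=9: DROP (t<19-1); WM=19

11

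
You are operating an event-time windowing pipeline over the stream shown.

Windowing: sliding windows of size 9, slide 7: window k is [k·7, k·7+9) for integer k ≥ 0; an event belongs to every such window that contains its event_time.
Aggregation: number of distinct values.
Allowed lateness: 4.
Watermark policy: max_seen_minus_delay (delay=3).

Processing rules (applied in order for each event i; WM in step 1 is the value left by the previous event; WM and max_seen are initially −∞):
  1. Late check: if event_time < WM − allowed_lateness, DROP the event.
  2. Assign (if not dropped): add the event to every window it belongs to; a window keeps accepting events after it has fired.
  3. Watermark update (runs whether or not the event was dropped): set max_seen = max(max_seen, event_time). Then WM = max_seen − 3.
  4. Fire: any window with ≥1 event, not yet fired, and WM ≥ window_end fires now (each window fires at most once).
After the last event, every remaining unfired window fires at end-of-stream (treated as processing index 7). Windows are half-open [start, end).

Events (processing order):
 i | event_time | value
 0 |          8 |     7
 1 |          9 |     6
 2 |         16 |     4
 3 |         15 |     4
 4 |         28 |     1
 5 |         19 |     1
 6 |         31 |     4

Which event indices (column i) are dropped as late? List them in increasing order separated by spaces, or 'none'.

5

i=0 t=8 v=7: → [7,16),[0,9); WM=5
i=1 t=9 v=6: → [7,16); WM=6
i=2 t=16 v=4: → [14,23); WM=13; [0,9) fires=1
i=3 t=15 v=4: → [14,23),[7,16); WM=13
i=4 t=28 v=1: → [28,37),[21,30); WM=25; [7,16) fires=3 [14,23) fires=1
i=5 t=19 v=1: DROP (t<25-4); WM=25
i=6 t=31 v=4: → [28,37); WM=28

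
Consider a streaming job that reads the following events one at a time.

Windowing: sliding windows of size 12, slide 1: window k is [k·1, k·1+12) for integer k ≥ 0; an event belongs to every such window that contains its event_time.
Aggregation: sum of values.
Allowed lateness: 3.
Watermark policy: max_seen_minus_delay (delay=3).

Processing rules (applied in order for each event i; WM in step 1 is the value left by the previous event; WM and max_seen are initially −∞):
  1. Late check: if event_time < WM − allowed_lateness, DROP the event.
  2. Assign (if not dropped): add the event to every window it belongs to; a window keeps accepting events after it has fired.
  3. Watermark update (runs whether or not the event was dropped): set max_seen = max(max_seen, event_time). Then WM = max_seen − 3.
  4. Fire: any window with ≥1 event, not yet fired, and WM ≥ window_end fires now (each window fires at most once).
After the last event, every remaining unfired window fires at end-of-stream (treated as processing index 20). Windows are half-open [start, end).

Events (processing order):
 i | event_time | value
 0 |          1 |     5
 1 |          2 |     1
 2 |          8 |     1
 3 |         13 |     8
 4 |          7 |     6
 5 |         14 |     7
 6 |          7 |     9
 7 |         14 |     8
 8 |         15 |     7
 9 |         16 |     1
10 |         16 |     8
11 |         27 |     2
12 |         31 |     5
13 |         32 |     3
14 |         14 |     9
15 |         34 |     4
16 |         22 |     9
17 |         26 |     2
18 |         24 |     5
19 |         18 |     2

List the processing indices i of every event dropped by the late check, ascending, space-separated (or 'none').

6 14 16 17 18 19

i=0 t=1 v=5: → [1,13),[0,12); WM=-2
i=1 t=2 v=1: → [2,14),[1,13),[0,12); WM=-1
i=2 t=8 v=1: → [8,20),[7,19),[6,18),[5,17),[4,16),[3,15),[2,14),[1,13),[0,12); WM=5
i=3 t=13 v=8: → [13,25),[12,24),[11,23),[10,22),[9,21),[8,20),[7,19),[6,18),[5,17),[4,16),[3,15),[2,14); WM=10
i=4 t=7 v=6: → [7,19),[6,18),[5,17),[4,16),[3,15),[2,14),[1,13),[0,12); WM=10
i=5 t=14 v=7: → [14,26),[13,25),[12,24),[11,23),[10,22),[9,21),[8,20),[7,19),[6,18),[5,17),[4,16),[3,15); WM=11
i=6 t=7 v=9: DROP (t<11-3); WM=11
i=7 t=14 v=8: → [14,26),[13,25),[12,24),[11,23),[10,22),[9,21),[8,20),[7,19),[6,18),[5,17),[4,16),[3,15); WM=11
i=8 t=15 v=7: → [15,27),[14,26),[13,25),[12,24),[11,23),[10,22),[9,21),[8,20),[7,19),[6,18),[5,17),[4,16); WM=12; [0,12) fires=13
i=9 t=16 v=1: → [16,28),[15,27),[14,26),[13,25),[12,24),[11,23),[10,22),[9,21),[8,20),[7,19),[6,18),[5,17); WM=13; [1,13) fires=13
i=10 t=16 v=8: → [16,28),[15,27),[14,26),[13,25),[12,24),[11,23),[10,22),[9,21),[8,20),[7,19),[6,18),[5,17); WM=13
i=11 t=27 v=2: → [27,39),[26,38),[25,37),[24,36),[23,35),[22,34),[21,33),[20,32),[19,31),[18,30),[17,29),[16,28); WM=24; [2,14) fires=16 [3,15) fires=30 [4,16) fires=37 [5,17) fires=46 [6,18) fires=46 [7,19) fires=46 [8,20) fires=40 [9,21) fires=39 [10,22) fires=39 [11,23) fires=39 [12,24) fires=39
i=12 t=31 v=5: → [31,43),[30,42),[29,41),[28,40),[27,39),[26,38),[25,37),[24,36),[23,35),[22,34),[21,33),[20,32); WM=28; [13,25) fires=39 [14,26) fires=31 [15,27) fires=16 [16,28) fires=11
i=13 t=32 v=3: → [32,44),[31,43),[30,42),[29,41),[28,40),[27,39),[26,38),[25,37),[24,36),[23,35),[22,34),[21,33); WM=29; [17,29) fires=2
i=14 t=14 v=9: DROP (t<29-3); WM=29
i=15 t=34 v=4: → [34,46),[33,45),[32,44),[31,43),[30,42),[29,41),[28,40),[27,39),[26,38),[25,37),[24,36),[23,35); WM=31; [18,30) fires=2 [19,31) fires=2
i=16 t=22 v=9: DROP (t<31-3); WM=31
i=17 t=26 v=2: DROP (t<31-3); WM=31
i=18 t=24 v=5: DROP (t<31-3); WM=31
i=19 t=18 v=2: DROP (t<31-3); WM=31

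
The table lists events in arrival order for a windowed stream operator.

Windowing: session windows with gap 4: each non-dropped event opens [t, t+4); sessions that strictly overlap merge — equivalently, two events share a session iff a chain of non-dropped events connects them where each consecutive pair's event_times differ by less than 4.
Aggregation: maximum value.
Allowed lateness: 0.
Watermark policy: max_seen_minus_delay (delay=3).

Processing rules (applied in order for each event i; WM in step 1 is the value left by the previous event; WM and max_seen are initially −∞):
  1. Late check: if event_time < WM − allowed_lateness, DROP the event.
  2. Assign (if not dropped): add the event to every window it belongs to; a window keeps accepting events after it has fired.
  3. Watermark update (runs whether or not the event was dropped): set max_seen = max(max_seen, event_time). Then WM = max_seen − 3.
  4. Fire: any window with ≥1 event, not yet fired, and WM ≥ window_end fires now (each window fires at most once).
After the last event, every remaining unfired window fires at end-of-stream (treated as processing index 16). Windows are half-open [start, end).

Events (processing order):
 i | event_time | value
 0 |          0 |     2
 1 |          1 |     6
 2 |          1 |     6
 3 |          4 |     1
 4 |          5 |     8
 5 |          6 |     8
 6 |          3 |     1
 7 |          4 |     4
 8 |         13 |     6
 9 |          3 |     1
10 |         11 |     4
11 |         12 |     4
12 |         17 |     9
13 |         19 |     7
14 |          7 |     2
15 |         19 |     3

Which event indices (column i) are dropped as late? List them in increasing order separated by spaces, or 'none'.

9 14

i=0 t=0 v=2: → [0,4); WM=-3
i=1 t=1 v=6: → [0,5); WM=-2
i=2 t=1 v=6: → [0,5); WM=-2
i=3 t=4 v=1: → [0,8); WM=1
i=4 t=5 v=8: → [0,9); WM=2
i=5 t=6 v=8: → [0,10); WM=3
i=6 t=3 v=1: → [0,10); WM=3
i=7 t=4 v=4: → [0,10); WM=3
i=8 t=13 v=6: → [13,17); WM=10
i=9 t=3 v=1: DROP (t<10-0); WM=10
i=10 t=11 v=4: → [11,17); WM=10
i=11 t=12 v=4: → [11,17); WM=10
i=12 t=17 v=9: → [17,21); WM=14
i=13 t=19 v=7: → [17,23); WM=16
i=14 t=7 v=2: DROP (t<16-0); WM=16
i=15 t=19 v=3: → [17,23); WM=16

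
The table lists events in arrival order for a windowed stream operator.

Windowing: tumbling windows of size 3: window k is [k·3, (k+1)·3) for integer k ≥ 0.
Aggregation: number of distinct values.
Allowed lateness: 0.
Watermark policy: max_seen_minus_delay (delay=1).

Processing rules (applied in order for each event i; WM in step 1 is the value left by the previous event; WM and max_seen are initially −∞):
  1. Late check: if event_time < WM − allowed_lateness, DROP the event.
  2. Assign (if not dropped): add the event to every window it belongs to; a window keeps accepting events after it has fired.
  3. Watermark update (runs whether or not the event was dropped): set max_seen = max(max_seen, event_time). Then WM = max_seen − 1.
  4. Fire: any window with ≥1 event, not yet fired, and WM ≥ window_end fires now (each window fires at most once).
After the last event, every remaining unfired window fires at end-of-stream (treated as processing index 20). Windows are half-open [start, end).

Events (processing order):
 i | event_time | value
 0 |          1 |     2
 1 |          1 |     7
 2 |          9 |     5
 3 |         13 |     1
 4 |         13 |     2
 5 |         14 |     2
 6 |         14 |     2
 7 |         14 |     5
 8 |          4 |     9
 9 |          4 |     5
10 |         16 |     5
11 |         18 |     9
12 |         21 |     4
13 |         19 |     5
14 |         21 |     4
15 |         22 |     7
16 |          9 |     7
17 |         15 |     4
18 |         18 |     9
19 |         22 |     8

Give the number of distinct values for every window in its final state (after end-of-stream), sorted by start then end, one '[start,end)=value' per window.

i=0 t=1 v=2: → [0,3); WM=0
i=1 t=1 v=7: → [0,3); WM=0
i=2 t=9 v=5: → [9,12); WM=8; [0,3) fires=2
i=3 t=13 v=1: → [12,15); WM=12; [9,12) fires=1
i=4 t=13 v=2: → [12,15); WM=12
i=5 t=14 v=2: → [12,15); WM=13
i=6 t=14 v=2: → [12,15); WM=13
i=7 t=14 v=5: → [12,15); WM=13
i=8 t=4 v=9: DROP (t<13-0); WM=13
i=9 t=4 v=5: DROP (t<13-0); WM=13
i=10 t=16 v=5: → [15,18); WM=15; [12,15) fires=3
i=11 t=18 v=9: → [18,21); WM=17
i=12 t=21 v=4: → [21,24); WM=20; [15,18) fires=1
i=13 t=19 v=5: DROP (t<20-0); WM=20
i=14 t=21 v=4: → [21,24); WM=20
i=15 t=22 v=7: → [21,24); WM=21; [18,21) fires=1
i=16 t=9 v=7: DROP (t<21-0); WM=21
i=17 t=15 v=4: DROP (t<21-0); WM=21
i=18 t=18 v=9: DROP (t<21-0); WM=21
i=19 t=22 v=8: → [21,24); WM=21

[0,3)=2 [9,12)=1 [12,15)=3 [15,18)=1 [18,21)=1 [21,24)=3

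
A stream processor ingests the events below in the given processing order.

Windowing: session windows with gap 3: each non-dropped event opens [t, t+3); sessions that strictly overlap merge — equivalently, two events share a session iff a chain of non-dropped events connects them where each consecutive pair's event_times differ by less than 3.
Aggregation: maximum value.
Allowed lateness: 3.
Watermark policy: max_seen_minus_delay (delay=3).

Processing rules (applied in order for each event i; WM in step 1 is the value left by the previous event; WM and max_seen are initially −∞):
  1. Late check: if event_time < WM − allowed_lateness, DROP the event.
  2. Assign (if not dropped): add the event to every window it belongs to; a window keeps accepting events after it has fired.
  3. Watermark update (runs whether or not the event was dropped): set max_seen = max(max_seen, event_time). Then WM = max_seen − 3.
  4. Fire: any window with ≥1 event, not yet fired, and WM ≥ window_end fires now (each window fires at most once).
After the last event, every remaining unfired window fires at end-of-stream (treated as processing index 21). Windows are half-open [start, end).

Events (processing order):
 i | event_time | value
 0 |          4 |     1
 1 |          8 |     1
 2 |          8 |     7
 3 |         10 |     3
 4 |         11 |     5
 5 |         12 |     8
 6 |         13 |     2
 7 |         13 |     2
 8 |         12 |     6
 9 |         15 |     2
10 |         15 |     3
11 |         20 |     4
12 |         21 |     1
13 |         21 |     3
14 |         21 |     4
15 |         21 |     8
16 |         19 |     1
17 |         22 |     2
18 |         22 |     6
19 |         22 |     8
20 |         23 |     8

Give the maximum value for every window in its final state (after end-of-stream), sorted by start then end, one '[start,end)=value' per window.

[4,7)=1 [8,18)=8 [19,26)=8

i=0 t=4 v=1: → [4,7); WM=1
i=1 t=8 v=1: → [8,11); WM=5
i=2 t=8 v=7: → [8,11); WM=5
i=3 t=10 v=3: → [8,13); WM=7
i=4 t=11 v=5: → [8,14); WM=8
i=5 t=12 v=8: → [8,15); WM=9
i=6 t=13 v=2: → [8,16); WM=10
i=7 t=13 v=2: → [8,16); WM=10
i=8 t=12 v=6: → [8,16); WM=10
i=9 t=15 v=2: → [8,18); WM=12
i=10 t=15 v=3: → [8,18); WM=12
i=11 t=20 v=4: → [20,23); WM=17
i=12 t=21 v=1: → [20,24); WM=18
i=13 t=21 v=3: → [20,24); WM=18
i=14 t=21 v=4: → [20,24); WM=18
i=15 t=21 v=8: → [20,24); WM=18
i=16 t=19 v=1: → [19,24); WM=18
i=17 t=22 v=2: → [19,25); WM=19
i=18 t=22 v=6: → [19,25); WM=19
i=19 t=22 v=8: → [19,25); WM=19
i=20 t=23 v=8: → [19,26); WM=20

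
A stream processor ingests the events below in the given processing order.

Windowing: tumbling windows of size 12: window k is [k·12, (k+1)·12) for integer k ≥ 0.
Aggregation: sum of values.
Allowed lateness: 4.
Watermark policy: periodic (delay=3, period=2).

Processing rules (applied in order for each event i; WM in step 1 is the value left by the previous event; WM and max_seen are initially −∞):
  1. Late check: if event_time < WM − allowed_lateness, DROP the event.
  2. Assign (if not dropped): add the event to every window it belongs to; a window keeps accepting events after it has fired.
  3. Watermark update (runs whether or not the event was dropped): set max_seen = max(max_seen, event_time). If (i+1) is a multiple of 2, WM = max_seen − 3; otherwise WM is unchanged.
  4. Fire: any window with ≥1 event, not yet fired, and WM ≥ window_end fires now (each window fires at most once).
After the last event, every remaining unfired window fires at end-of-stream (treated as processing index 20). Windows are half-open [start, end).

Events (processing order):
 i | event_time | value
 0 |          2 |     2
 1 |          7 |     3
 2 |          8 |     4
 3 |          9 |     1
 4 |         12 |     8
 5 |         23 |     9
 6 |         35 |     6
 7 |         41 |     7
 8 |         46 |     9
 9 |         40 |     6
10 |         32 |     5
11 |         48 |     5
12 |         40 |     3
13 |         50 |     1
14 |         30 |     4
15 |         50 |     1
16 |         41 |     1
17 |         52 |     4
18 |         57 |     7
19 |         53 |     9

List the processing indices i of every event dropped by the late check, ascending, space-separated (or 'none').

10 12 14 16

i=0 t=2 v=2: → [0,12); WM=−∞
i=1 t=7 v=3: → [0,12); WM=4
i=2 t=8 v=4: → [0,12); WM=4
i=3 t=9 v=1: → [0,12); WM=6
i=4 t=12 v=8: → [12,24); WM=6
i=5 t=23 v=9: → [12,24); WM=20; [0,12) fires=10
i=6 t=35 v=6: → [24,36); WM=20
i=7 t=41 v=7: → [36,48); WM=38; [12,24) fires=17 [24,36) fires=6
i=8 t=46 v=9: → [36,48); WM=38
i=9 t=40 v=6: → [36,48); WM=43
i=10 t=32 v=5: DROP (t<43-4); WM=43
i=11 t=48 v=5: → [48,60); WM=45
i=12 t=40 v=3: DROP (t<45-4); WM=45
i=13 t=50 v=1: → [48,60); WM=47
i=14 t=30 v=4: DROP (t<47-4); WM=47
i=15 t=50 v=1: → [48,60); WM=47
i=16 t=41 v=1: DROP (t<47-4); WM=47
i=17 t=52 v=4: → [48,60); WM=49; [36,48) fires=22
i=18 t=57 v=7: → [48,60); WM=49
i=19 t=53 v=9: → [48,60); WM=54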